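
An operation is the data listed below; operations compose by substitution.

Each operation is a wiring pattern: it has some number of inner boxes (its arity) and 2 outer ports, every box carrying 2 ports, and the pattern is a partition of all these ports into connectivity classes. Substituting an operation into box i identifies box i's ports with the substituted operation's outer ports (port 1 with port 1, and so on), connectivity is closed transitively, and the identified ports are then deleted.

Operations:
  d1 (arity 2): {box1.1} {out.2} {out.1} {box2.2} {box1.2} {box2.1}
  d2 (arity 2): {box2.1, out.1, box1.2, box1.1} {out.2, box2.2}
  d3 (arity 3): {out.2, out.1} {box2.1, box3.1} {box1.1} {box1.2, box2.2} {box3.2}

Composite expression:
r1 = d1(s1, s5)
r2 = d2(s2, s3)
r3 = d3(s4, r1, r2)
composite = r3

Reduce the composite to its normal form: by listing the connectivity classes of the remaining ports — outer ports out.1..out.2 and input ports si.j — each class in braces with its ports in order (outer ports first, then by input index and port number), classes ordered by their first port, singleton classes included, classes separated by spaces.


{out.1, out.2} {s1.1} {s1.2} {s2.1, s2.2, s3.1} {s3.2} {s4.1} {s4.2} {s5.1} {s5.2}

After gluing at d3, chains via deleted ports link the s-ports.
d1 over (s1, s5) gives {out.1} {out.2} {s1.1} {s1.2} {s5.1} {s5.2}, out.j being that stage's outer ports
d2 over (s2, s3) gives {out.1, s2.1, s2.2, s3.1} {out.2, s3.2}, out.j being that stage's outer ports
d3 over (s4, s1, s5, s2, s3) gives {out.1, out.2} {s1.1} {s1.2} {s2.1, s2.2, s3.1} {s3.2} {s4.1} {s4.2} {s5.1} {s5.2}, out.j being that stage's outer ports


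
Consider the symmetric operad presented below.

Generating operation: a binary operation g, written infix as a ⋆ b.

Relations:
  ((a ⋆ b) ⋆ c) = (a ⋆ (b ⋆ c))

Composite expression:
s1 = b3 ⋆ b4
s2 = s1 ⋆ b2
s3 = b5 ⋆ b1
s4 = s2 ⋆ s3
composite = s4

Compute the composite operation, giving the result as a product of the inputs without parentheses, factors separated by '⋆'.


b3 ⋆ b4 ⋆ b2 ⋆ b5 ⋆ b1

Key point: g is associative — brackets drop, the b-order remains.
(b3 ⋆ b4) reduces to b3 ⋆ b4
((b3 ⋆ b4) ⋆ b2) reduces to b3 ⋆ b4 ⋆ b2
(b5 ⋆ b1) reduces to b5 ⋆ b1
(((b3 ⋆ b4) ⋆ b2) ⋆ (b5 ⋆ b1)) reduces to b3 ⋆ b4 ⋆ b2 ⋆ b5 ⋆ b1


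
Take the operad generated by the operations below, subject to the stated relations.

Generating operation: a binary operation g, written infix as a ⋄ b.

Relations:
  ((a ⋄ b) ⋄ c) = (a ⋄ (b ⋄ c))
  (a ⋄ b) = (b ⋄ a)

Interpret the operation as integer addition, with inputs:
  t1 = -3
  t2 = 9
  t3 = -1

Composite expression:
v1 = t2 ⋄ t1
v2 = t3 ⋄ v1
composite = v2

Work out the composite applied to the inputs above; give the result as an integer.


5

(t2 ⋄ t1) = 6
(t3 ⋄ (t2 ⋄ t1)) = 5


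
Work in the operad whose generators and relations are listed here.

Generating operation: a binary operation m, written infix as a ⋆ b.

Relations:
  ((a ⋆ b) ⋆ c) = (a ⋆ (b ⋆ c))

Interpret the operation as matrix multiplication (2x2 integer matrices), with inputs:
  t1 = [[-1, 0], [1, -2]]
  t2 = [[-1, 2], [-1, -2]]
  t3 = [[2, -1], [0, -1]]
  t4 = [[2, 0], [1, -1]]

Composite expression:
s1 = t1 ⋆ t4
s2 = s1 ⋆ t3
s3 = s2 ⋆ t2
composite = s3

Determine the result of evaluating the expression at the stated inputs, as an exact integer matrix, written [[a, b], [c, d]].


[[2, -12], [2, 4]]

(t1 ⋆ t4) = [[-2, 0], [0, 2]]
((t1 ⋆ t4) ⋆ t3) = [[-4, 2], [0, -2]]
(((t1 ⋆ t4) ⋆ t3) ⋆ t2) = [[2, -12], [2, 4]]


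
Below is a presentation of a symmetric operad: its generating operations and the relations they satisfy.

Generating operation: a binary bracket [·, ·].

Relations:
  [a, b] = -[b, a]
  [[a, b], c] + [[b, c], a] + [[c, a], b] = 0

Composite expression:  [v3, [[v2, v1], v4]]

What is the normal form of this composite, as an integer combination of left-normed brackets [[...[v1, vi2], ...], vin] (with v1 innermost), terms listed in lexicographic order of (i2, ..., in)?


[[[v1, v2], v4], v3]

Skip Jacobi rewriting: expand, keep v1-initial words, read off terms.
Composite bracket: [v3, [[v2, v1], v4]]
Each bracket splits as ab - ba, giving 8 signed words (2^3 = 8).
Collect the words opening with v1:
  from v1v2v4v3, sign +1: term +[[[v1, v2], v4], v3]


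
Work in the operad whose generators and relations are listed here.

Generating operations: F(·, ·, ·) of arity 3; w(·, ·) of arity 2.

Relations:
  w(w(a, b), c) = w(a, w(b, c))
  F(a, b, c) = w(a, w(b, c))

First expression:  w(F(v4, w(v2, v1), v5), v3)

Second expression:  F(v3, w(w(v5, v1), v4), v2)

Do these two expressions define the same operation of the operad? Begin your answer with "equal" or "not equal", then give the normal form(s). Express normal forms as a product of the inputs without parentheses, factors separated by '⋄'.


not equal; first: v4 ⋄ v2 ⋄ v1 ⋄ v5 ⋄ v3; second: v3 ⋄ v5 ⋄ v1 ⋄ v4 ⋄ v2


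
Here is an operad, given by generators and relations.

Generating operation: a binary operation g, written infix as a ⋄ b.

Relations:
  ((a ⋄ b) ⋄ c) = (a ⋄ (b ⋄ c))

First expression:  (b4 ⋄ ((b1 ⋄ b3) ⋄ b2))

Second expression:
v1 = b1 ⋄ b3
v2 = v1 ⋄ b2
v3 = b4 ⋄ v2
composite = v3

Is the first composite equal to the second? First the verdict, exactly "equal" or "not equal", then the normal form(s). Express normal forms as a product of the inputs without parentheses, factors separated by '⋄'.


equal: each reduces to b4 ⋄ b1 ⋄ b3 ⋄ b2


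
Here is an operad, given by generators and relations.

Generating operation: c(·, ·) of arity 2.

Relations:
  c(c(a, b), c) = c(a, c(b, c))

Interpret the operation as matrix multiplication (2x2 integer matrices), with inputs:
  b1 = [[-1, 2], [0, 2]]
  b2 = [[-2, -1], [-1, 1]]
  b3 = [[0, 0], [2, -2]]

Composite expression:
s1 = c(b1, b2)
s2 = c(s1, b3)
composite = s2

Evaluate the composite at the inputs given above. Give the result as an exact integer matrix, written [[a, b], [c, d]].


[[6, -6], [4, -4]]

c(b1, b2) = [[0, 3], [-2, 2]]
c(c(b1, b2), b3) = [[6, -6], [4, -4]]


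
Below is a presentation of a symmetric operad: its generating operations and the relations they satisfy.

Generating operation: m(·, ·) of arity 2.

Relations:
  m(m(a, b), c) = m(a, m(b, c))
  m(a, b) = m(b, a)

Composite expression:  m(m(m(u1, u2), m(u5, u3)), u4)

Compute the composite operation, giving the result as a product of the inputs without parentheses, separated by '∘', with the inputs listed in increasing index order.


u1 ∘ u2 ∘ u3 ∘ u4 ∘ u5


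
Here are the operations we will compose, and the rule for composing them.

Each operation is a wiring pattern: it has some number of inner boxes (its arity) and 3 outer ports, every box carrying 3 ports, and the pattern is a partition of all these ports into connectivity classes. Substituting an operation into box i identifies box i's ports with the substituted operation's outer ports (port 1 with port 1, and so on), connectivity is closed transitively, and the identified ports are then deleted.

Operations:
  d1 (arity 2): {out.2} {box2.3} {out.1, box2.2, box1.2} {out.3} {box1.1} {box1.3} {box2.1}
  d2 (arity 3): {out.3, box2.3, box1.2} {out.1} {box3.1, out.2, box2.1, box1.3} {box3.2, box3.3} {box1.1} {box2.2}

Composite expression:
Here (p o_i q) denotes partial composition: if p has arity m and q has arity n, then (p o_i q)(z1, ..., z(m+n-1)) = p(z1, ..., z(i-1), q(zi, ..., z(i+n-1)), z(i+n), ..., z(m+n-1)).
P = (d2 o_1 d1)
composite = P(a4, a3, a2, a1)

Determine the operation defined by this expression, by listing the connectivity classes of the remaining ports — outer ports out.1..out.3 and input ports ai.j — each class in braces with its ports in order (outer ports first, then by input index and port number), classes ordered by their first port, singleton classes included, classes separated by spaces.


{out.1} {out.2, a1.1, a2.1} {out.3, a2.3} {a1.2, a1.3} {a2.2} {a3.1} {a3.2, a4.2} {a3.3} {a4.1} {a4.3}

Substituting into d2 glues patterns; closure does the rest.
d1 over (a4, a3) gives {out.1, a3.2, a4.2} {out.2} {out.3} {a3.1} {a3.3} {a4.1} {a4.3}, out.j being that stage's outer ports
d2 over (a4, a3, a2, a1) gives {out.1} {out.2, a1.1, a2.1} {out.3, a2.3} {a1.2, a1.3} {a2.2} {a3.1} {a3.2, a4.2} {a3.3} {a4.1} {a4.3}, out.j being that stage's outer ports


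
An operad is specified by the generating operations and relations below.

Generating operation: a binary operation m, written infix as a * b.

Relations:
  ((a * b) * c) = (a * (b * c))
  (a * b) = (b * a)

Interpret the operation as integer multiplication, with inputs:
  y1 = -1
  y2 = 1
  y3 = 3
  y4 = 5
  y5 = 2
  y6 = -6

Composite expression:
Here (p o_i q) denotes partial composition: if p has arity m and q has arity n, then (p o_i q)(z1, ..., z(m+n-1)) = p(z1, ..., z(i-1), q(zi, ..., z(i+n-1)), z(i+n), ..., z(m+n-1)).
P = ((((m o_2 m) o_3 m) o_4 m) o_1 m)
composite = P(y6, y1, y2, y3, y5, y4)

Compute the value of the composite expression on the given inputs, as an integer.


(y6 * y1) = 6
(y5 * y4) = 10
(y3 * (y5 * y4)) = 30
(y2 * (y3 * (y5 * y4))) = 30
((y6 * y1) * (y2 * (y3 * (y5 * y4)))) = 180

180


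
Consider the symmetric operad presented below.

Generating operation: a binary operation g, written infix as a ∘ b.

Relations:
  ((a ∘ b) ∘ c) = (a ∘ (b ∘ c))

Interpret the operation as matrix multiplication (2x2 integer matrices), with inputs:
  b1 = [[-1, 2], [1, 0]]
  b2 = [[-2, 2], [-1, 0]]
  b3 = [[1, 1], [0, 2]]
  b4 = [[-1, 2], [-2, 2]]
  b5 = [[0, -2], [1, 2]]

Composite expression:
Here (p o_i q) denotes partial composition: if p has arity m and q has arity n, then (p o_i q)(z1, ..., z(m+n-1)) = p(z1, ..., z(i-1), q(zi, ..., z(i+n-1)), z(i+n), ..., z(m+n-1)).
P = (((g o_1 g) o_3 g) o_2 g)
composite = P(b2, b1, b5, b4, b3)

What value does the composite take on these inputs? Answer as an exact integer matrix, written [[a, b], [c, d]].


(b1 ∘ b5) = [[2, 6], [0, -2]]
(b2 ∘ (b1 ∘ b5)) = [[-4, -16], [-2, -6]]
(b4 ∘ b3) = [[-1, 3], [-2, 2]]
((b2 ∘ (b1 ∘ b5)) ∘ (b4 ∘ b3)) = [[36, -44], [14, -18]]

[[36, -44], [14, -18]]


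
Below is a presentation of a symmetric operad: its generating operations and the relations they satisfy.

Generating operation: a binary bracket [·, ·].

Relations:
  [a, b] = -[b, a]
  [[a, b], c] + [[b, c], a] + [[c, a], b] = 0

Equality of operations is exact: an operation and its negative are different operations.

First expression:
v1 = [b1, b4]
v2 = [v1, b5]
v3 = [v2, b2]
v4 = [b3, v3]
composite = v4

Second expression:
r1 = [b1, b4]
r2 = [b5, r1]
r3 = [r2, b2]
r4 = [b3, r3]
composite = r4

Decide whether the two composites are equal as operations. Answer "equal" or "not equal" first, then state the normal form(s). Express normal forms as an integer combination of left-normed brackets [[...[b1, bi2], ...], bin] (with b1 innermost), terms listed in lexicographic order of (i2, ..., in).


Normal form of the first expression: -[[[[b1, b4], b5], b2], b3]
Normal form of the second expression: [[[[b1, b4], b5], b2], b3]
They disagree, so not equal.

not equal; first: -[[[[b1, b4], b5], b2], b3]; second: [[[[b1, b4], b5], b2], b3]


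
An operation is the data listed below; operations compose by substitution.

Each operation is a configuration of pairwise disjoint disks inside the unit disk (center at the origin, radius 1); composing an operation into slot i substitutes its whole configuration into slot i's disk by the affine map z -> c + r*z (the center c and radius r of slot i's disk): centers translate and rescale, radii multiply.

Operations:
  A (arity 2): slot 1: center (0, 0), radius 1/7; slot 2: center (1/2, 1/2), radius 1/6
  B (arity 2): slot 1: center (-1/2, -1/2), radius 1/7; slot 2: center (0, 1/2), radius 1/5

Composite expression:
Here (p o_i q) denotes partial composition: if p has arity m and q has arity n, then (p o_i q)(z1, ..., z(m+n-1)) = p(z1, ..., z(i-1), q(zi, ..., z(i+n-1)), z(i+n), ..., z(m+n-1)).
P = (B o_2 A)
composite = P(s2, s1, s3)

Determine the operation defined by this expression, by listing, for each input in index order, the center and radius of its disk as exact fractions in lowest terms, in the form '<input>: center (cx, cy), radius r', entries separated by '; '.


Only the slot chain above each s matters under B; compose those maps.
for s2, the 1-step affine chain lands on center (-1/2, -1/2), radius 1/7
for s1, the 2-step affine chain lands on center (0, 1/2), radius 1/35
for s3, the 2-step affine chain lands on center (1/10, 3/5), radius 1/30

s1: center (0, 1/2), radius 1/35; s2: center (-1/2, -1/2), radius 1/7; s3: center (1/10, 3/5), radius 1/30


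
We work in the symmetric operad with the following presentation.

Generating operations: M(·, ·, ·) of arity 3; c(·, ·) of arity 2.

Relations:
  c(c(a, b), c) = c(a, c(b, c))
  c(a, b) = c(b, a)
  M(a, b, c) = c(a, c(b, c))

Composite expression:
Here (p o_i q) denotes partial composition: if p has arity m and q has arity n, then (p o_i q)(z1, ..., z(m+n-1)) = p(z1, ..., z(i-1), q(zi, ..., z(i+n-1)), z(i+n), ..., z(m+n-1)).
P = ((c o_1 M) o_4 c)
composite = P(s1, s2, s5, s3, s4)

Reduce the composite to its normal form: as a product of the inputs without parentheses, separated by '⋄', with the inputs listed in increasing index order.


With c associative and commutative, the s-input set is all that matters.
M(s1, s2, s5) unparenthesizes to s1 ⋄ s2 ⋄ s5
c(s3, s4) unparenthesizes to s3 ⋄ s4
c(M(s1, s2, s5), c(s3, s4)) unparenthesizes to s1 ⋄ s2 ⋄ s5 ⋄ s3 ⋄ s4
sorting the factors by input index: s1 ⋄ s2 ⋄ s3 ⋄ s4 ⋄ s5

s1 ⋄ s2 ⋄ s3 ⋄ s4 ⋄ s5


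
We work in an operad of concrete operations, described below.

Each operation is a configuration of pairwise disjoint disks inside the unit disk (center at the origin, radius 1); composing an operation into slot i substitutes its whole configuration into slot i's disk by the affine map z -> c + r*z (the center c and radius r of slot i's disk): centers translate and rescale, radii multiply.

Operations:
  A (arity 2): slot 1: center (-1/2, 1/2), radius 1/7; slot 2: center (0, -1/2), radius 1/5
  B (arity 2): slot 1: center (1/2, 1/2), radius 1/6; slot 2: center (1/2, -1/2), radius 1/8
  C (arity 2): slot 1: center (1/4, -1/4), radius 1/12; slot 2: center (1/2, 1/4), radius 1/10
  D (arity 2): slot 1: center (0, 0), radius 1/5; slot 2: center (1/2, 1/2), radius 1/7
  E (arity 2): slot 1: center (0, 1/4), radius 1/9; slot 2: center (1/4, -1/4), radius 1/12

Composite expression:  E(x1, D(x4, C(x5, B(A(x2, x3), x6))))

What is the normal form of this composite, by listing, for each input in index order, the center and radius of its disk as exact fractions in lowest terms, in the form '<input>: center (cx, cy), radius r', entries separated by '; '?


Follow each x-input down from E: c' goes to c + r*c', radius to r*r'.
input x1: composing its 1 substitution step yields center (0, 1/4), radius 1/9
input x4: composing its 2 substitution steps yields center (1/4, -1/4), radius 1/60
input x5: composing its 3 substitution steps yields center (33/112, -71/336), radius 1/1008
input x2: composing its 5 substitution steps yields center (601/2016, -2063/10080), radius 1/35280
input x3: composing its 5 substitution steps yields center (167/560, -59/288), radius 1/25200
input x6: composing its 4 substitution steps yields center (167/560, -173/840), radius 1/6720

x1: center (0, 1/4), radius 1/9; x2: center (601/2016, -2063/10080), radius 1/35280; x3: center (167/560, -59/288), radius 1/25200; x4: center (1/4, -1/4), radius 1/60; x5: center (33/112, -71/336), radius 1/1008; x6: center (167/560, -173/840), radius 1/6720


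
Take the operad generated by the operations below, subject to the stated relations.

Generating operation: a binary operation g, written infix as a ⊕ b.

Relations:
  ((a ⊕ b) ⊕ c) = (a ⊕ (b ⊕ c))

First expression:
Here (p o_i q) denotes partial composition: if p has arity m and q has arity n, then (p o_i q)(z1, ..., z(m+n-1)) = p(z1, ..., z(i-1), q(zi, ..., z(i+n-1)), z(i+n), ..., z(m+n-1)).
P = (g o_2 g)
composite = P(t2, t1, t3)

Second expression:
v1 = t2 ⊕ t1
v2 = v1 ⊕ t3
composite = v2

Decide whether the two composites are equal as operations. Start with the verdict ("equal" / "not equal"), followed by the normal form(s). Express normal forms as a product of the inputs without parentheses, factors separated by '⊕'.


Normal form of the first expression: t2 ⊕ t1 ⊕ t3
Normal form of the second expression: t2 ⊕ t1 ⊕ t3
The normal forms match — equal.

equal: each reduces to t2 ⊕ t1 ⊕ t3


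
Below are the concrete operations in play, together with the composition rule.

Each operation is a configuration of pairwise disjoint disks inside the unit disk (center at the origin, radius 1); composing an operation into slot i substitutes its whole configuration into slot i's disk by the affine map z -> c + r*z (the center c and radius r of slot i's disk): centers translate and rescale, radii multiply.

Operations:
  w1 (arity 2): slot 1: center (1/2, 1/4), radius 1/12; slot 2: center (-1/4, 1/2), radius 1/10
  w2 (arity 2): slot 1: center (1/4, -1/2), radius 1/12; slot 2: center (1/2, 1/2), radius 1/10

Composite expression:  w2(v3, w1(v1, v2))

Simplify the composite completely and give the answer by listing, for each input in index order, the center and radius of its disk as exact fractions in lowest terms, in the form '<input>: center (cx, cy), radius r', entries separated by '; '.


v1: center (11/20, 21/40), radius 1/120; v2: center (19/40, 11/20), radius 1/100; v3: center (1/4, -1/2), radius 1/12

Nesting under w2 composes maps z -> c + r*z down each v-path.
for v3, the 1-step affine chain lands on center (1/4, -1/2), radius 1/12
for v1, the 2-step affine chain lands on center (11/20, 21/40), radius 1/120
for v2, the 2-step affine chain lands on center (19/40, 11/20), radius 1/100


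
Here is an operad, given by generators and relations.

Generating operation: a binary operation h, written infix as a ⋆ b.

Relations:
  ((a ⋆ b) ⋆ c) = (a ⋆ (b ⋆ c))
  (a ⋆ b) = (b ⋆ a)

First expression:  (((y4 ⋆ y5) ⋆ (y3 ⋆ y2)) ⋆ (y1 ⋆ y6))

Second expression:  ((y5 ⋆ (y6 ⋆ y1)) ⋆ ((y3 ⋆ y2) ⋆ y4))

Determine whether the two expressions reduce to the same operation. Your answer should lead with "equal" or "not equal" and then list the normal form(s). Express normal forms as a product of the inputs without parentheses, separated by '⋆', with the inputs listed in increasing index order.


In normal form, the first expression is y1 ⋆ y2 ⋆ y3 ⋆ y4 ⋆ y5 ⋆ y6
In normal form, the second expression is y1 ⋆ y2 ⋆ y3 ⋆ y4 ⋆ y5 ⋆ y6
The normal forms match — equal.

equal; both compose to y1 ⋆ y2 ⋆ y3 ⋆ y4 ⋆ y5 ⋆ y6


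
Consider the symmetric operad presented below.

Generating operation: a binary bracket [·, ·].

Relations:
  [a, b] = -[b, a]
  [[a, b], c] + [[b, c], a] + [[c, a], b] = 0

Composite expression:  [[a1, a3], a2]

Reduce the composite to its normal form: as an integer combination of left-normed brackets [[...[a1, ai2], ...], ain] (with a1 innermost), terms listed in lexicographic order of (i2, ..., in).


[[a1, a3], a2]


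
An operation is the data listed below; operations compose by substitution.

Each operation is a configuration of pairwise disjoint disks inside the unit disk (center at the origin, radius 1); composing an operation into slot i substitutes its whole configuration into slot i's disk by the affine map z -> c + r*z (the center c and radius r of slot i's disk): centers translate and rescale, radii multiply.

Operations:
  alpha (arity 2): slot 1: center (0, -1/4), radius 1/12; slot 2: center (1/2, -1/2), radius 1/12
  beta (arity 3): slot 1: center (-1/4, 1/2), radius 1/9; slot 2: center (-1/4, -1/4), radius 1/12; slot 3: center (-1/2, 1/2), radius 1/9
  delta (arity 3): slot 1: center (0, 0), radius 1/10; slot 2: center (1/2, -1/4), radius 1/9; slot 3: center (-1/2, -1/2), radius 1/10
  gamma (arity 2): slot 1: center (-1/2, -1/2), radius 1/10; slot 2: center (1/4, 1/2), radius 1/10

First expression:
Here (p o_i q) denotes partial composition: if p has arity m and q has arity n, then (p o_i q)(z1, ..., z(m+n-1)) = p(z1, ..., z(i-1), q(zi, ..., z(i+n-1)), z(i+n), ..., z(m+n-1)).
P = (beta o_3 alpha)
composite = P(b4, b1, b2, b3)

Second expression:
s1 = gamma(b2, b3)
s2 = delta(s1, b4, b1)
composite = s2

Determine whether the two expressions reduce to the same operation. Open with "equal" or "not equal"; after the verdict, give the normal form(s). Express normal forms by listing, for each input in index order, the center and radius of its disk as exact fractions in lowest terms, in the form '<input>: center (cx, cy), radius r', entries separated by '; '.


Reducing the first expression gives b1: center (-1/4, -1/4), radius 1/12; b2: center (-1/2, 17/36), radius 1/108; b3: center (-4/9, 4/9), radius 1/108; b4: center (-1/4, 1/2), radius 1/9
Reducing the second expression gives b1: center (-1/2, -1/2), radius 1/10; b2: center (-1/20, -1/20), radius 1/100; b3: center (1/40, 1/20), radius 1/100; b4: center (1/2, -1/4), radius 1/9
No match — not equal.

not equal; the first gives b1: center (-1/4, -1/4), radius 1/12; b2: center (-1/2, 17/36), radius 1/108; b3: center (-4/9, 4/9), radius 1/108; b4: center (-1/4, 1/2), radius 1/9 and the second b1: center (-1/2, -1/2), radius 1/10; b2: center (-1/20, -1/20), radius 1/100; b3: center (1/40, 1/20), radius 1/100; b4: center (1/2, -1/4), radius 1/9


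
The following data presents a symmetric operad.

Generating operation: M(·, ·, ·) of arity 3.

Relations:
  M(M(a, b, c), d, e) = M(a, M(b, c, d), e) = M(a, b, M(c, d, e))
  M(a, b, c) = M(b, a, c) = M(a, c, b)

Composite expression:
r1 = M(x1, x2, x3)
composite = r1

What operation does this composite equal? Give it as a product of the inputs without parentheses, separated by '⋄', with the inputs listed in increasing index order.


Any arrangement under M is one operation, so sort the x-inputs.
M(x1, x2, x3) unparenthesizes to x1 ⋄ x2 ⋄ x3
the factors in increasing index order: x1 ⋄ x2 ⋄ x3

x1 ⋄ x2 ⋄ x3


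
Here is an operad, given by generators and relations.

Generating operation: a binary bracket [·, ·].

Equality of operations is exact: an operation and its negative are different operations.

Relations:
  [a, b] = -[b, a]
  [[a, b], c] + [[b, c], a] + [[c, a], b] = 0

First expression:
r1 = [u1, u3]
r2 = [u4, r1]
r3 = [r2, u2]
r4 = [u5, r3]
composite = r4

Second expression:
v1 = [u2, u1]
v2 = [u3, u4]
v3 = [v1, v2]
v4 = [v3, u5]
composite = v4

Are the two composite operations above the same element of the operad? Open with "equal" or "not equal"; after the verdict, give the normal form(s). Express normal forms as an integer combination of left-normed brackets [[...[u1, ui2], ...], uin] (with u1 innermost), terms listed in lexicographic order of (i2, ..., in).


not equal; the first gives [[[[u1, u3], u4], u2], u5] and the second -[[[[u1, u2], u3], u4], u5] + [[[[u1, u2], u4], u3], u5]


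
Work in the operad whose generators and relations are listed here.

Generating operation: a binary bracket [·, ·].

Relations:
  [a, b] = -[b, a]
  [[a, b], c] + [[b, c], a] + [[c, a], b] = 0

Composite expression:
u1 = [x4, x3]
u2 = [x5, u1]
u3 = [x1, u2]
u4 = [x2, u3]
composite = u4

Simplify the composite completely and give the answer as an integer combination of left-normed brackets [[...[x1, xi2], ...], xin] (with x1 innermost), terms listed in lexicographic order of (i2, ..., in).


-[[[[x1, x3], x4], x5], x2] + [[[[x1, x4], x3], x5], x2] + [[[[x1, x5], x3], x4], x2] - [[[[x1, x5], x4], x3], x2]

Expand each bracket as ab - ba; the x1-initial words give the coefficients.
Composite bracket: [x2, [x1, [x5, [x4, x3]]]]
Expanding via [a, b] = ab - ba: 16 signed words (2^4 = 16).
Only words starting with x1 matter:
  x1x3x4x5x2 appears with sign -1, giving the term -[[[[x1, x3], x4], x5], x2]
  x1x4x3x5x2 appears with sign +1, giving the term +[[[[x1, x4], x3], x5], x2]
  x1x5x3x4x2 appears with sign +1, giving the term +[[[[x1, x5], x3], x4], x2]
  x1x5x4x3x2 appears with sign -1, giving the term -[[[[x1, x5], x4], x3], x2]


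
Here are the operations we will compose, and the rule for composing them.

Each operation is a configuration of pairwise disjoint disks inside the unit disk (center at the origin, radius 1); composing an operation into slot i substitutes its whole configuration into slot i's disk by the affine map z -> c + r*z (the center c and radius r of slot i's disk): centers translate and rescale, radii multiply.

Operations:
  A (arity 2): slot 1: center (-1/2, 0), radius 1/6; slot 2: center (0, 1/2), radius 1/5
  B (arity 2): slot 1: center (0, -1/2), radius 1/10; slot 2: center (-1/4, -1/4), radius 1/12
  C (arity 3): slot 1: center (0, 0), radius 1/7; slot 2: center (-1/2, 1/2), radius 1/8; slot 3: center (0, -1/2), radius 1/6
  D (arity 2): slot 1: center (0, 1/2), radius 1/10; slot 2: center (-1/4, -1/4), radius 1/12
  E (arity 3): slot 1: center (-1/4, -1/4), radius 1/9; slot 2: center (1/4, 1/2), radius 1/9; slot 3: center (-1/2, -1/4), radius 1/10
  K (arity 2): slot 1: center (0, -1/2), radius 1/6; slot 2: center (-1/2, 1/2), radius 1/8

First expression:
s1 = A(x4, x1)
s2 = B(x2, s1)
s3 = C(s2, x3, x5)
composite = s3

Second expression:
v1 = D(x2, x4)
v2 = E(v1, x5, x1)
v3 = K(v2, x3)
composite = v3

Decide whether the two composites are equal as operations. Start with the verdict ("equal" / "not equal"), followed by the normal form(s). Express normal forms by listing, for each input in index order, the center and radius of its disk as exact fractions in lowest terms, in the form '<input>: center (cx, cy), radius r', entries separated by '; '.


not equal — first x1: center (-1/28, -5/168), radius 1/420; x2: center (0, -1/14), radius 1/70; x3: center (-1/2, 1/2), radius 1/8; x4: center (-1/24, -1/28), radius 1/504; x5: center (0, -1/2), radius 1/6, second x1: center (-1/12, -13/24), radius 1/60; x2: center (-1/24, -115/216), radius 1/540; x3: center (-1/2, 1/2), radius 1/8; x4: center (-5/108, -59/108), radius 1/648; x5: center (1/24, -5/12), radius 1/54

The first expression reduces to x1: center (-1/28, -5/168), radius 1/420; x2: center (0, -1/14), radius 1/70; x3: center (-1/2, 1/2), radius 1/8; x4: center (-1/24, -1/28), radius 1/504; x5: center (0, -1/2), radius 1/6
The second expression reduces to x1: center (-1/12, -13/24), radius 1/60; x2: center (-1/24, -115/216), radius 1/540; x3: center (-1/2, 1/2), radius 1/8; x4: center (-5/108, -59/108), radius 1/648; x5: center (1/24, -5/12), radius 1/54
No match — not equal.


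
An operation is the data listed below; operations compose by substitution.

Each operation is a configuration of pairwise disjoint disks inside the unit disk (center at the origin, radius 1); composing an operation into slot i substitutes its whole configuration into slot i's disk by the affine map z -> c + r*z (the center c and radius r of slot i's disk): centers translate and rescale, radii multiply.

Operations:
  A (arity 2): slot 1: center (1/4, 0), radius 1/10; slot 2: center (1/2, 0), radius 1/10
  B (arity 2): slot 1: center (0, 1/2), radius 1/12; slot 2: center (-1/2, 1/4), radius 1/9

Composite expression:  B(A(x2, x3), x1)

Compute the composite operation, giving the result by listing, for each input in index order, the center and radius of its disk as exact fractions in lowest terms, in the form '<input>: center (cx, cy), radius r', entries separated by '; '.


x1: center (-1/2, 1/4), radius 1/9; x2: center (1/48, 1/2), radius 1/120; x3: center (1/24, 1/2), radius 1/120

Nesting under B composes maps z -> c + r*z down each x-path.
x2: after 2 affine steps, its disk has center (1/48, 1/2), radius 1/120
x3: after 2 affine steps, its disk has center (1/24, 1/2), radius 1/120
x1: after 1 affine step, its disk has center (-1/2, 1/4), radius 1/9


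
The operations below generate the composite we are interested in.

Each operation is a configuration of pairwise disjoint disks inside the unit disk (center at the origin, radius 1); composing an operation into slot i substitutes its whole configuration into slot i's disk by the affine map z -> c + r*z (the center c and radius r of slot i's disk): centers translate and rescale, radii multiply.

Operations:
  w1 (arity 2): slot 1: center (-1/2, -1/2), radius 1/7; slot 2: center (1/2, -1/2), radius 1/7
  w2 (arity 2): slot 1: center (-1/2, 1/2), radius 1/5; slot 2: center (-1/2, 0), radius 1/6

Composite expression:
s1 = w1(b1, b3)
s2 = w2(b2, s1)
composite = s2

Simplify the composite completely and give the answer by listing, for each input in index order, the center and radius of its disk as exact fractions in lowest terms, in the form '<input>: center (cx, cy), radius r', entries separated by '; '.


Affine substitution under w2: radii multiply and b-centers shift.
b2 passes through 1 substitution, ending at center (-1/2, 1/2), radius 1/5
b1 passes through 2 substitutions, ending at center (-7/12, -1/12), radius 1/42
b3 passes through 2 substitutions, ending at center (-5/12, -1/12), radius 1/42

b1: center (-7/12, -1/12), radius 1/42; b2: center (-1/2, 1/2), radius 1/5; b3: center (-5/12, -1/12), radius 1/42


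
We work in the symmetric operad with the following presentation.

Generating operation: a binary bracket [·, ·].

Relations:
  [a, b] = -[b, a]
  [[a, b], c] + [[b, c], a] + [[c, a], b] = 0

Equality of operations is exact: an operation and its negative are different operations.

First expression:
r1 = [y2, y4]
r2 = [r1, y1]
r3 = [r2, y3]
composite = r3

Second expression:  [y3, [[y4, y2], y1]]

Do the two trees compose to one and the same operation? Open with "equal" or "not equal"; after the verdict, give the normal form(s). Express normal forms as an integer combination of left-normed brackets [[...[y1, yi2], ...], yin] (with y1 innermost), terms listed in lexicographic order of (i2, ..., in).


equal; the common form is -[[[y1, y2], y4], y3] + [[[y1, y4], y2], y3]

Normal form of the first expression: -[[[y1, y2], y4], y3] + [[[y1, y4], y2], y3]
Normal form of the second expression: -[[[y1, y2], y4], y3] + [[[y1, y4], y2], y3]
Same normal form: equal.


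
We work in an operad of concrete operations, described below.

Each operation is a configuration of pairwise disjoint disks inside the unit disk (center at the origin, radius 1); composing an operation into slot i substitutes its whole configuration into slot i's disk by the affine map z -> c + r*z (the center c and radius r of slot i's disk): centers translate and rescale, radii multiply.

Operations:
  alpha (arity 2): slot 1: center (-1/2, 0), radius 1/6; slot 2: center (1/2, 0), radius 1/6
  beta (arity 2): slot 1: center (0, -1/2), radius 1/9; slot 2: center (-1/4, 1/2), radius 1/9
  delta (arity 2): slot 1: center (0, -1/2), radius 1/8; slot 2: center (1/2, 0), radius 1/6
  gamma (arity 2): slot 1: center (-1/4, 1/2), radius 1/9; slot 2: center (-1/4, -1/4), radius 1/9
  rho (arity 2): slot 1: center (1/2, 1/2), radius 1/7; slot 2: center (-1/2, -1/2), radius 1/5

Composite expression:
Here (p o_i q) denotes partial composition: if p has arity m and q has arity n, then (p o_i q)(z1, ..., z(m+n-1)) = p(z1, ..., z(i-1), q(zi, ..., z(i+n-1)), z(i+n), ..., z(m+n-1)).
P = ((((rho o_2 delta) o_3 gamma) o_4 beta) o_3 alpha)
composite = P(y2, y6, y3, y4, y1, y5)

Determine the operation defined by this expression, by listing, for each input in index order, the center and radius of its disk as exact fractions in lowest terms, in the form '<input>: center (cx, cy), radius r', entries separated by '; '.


y1: center (-49/120, -551/1080), radius 1/2430; y2: center (1/2, 1/2), radius 1/7; y3: center (-443/1080, -29/60), radius 1/1620; y4: center (-439/1080, -29/60), radius 1/1620; y5: center (-221/540, -547/1080), radius 1/2430; y6: center (-1/2, -3/5), radius 1/40

Below rho, radii multiply path by path; the y-disk centers shift.
for y2, the 1-step affine chain lands on center (1/2, 1/2), radius 1/7
for y6, the 2-step affine chain lands on center (-1/2, -3/5), radius 1/40
for y3, the 4-step affine chain lands on center (-443/1080, -29/60), radius 1/1620
for y4, the 4-step affine chain lands on center (-439/1080, -29/60), radius 1/1620
for y1, the 4-step affine chain lands on center (-49/120, -551/1080), radius 1/2430
for y5, the 4-step affine chain lands on center (-221/540, -547/1080), radius 1/2430


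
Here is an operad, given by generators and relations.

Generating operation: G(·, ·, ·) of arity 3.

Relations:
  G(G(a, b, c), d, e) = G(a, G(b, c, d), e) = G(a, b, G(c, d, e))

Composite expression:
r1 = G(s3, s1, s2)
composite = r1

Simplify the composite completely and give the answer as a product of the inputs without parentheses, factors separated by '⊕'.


Every regrouping of G is equal, so read the s-inputs in written order.
G(s3, s1, s2) reduces to s3 ⊕ s1 ⊕ s2

s3 ⊕ s1 ⊕ s2


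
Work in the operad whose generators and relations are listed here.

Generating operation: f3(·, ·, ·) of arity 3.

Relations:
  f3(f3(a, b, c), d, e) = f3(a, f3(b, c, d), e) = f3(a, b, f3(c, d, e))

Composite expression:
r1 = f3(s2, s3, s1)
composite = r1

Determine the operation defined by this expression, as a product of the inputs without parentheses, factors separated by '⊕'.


The f3-tree's shape is irrelevant; the s-reading-order decides.
f3(s2, s3, s1) spells out as s2 ⊕ s3 ⊕ s1

s2 ⊕ s3 ⊕ s1


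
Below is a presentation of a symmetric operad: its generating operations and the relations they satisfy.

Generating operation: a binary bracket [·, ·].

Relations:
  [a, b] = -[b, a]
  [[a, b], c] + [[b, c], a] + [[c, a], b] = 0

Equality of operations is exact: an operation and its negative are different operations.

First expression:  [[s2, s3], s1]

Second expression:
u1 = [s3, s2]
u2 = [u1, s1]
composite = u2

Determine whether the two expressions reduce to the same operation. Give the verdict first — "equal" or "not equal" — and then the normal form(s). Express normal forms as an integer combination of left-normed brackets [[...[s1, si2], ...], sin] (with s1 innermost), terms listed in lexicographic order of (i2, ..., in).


not equal — first -[[s1, s2], s3] + [[s1, s3], s2], second [[s1, s2], s3] - [[s1, s3], s2]


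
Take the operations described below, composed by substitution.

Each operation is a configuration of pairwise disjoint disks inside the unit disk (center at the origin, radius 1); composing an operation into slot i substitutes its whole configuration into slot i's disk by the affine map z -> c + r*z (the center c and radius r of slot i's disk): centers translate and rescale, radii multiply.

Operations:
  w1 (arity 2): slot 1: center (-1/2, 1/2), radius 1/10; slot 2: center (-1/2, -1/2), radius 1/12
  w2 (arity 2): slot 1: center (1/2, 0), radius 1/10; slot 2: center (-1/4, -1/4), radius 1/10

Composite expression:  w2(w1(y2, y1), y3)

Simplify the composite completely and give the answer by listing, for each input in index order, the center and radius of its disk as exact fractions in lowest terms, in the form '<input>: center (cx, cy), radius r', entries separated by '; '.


y1: center (9/20, -1/20), radius 1/120; y2: center (9/20, 1/20), radius 1/100; y3: center (-1/4, -1/4), radius 1/10

Only the slot chain above each y matters under w2; compose those maps.
input y2: composing its 2 substitution steps yields center (9/20, 1/20), radius 1/100
input y1: composing its 2 substitution steps yields center (9/20, -1/20), radius 1/120
input y3: composing its 1 substitution step yields center (-1/4, -1/4), radius 1/10


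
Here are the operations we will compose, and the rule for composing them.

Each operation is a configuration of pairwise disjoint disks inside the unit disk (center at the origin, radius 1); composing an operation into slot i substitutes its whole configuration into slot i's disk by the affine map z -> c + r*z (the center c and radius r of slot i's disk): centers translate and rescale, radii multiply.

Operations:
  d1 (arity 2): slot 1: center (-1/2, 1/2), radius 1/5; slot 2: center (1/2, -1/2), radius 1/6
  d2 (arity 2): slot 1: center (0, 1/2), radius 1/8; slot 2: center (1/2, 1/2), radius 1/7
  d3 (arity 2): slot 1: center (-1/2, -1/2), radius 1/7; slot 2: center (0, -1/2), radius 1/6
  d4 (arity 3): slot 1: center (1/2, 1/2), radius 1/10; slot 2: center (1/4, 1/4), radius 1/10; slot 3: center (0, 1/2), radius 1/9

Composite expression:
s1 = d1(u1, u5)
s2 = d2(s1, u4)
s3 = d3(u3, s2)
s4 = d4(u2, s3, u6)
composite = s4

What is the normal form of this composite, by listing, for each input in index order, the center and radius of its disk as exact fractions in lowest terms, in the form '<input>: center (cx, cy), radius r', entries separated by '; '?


u1: center (239/960, 67/320), radius 1/2400; u2: center (1/2, 1/2), radius 1/10; u3: center (1/5, 1/5), radius 1/70; u4: center (31/120, 5/24), radius 1/420; u5: center (241/960, 199/960), radius 1/2880; u6: center (0, 1/2), radius 1/9


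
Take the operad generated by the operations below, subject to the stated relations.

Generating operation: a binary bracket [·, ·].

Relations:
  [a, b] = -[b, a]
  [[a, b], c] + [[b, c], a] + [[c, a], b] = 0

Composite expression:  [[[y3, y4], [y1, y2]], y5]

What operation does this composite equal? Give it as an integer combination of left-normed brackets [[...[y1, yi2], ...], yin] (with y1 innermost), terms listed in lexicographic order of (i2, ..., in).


-[[[[y1, y2], y3], y4], y5] + [[[[y1, y2], y4], y3], y5]

Left-normed coefficients sit on the y1-initial expansion words.
Composite bracket: [[[y3, y4], [y1, y2]], y5]
Applying ab - ba throughout gives 16 signed words (2^4 = 16).
Words beginning with y1 determine it all:
  y1y2y3y4y5 (sign -1) contributes -[[[[y1, y2], y3], y4], y5]
  y1y2y4y3y5 (sign +1) contributes +[[[[y1, y2], y4], y3], y5]


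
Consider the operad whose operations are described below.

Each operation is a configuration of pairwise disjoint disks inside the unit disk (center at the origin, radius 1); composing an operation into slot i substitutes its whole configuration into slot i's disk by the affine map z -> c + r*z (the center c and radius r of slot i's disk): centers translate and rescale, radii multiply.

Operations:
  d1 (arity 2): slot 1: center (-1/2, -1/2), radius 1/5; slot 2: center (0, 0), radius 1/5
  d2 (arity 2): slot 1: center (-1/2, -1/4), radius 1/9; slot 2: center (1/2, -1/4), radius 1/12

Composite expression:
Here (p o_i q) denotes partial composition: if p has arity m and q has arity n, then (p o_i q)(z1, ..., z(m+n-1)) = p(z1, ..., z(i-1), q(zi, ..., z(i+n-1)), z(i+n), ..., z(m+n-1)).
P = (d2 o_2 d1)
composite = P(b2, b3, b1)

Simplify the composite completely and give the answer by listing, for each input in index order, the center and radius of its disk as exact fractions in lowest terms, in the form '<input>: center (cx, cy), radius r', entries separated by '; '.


b1: center (1/2, -1/4), radius 1/60; b2: center (-1/2, -1/4), radius 1/9; b3: center (11/24, -7/24), radius 1/60

Below d2, radii multiply path by path; the b-disk centers shift.
for b2, the 1-step affine chain lands on center (-1/2, -1/4), radius 1/9
for b3, the 2-step affine chain lands on center (11/24, -7/24), radius 1/60
for b1, the 2-step affine chain lands on center (1/2, -1/4), radius 1/60


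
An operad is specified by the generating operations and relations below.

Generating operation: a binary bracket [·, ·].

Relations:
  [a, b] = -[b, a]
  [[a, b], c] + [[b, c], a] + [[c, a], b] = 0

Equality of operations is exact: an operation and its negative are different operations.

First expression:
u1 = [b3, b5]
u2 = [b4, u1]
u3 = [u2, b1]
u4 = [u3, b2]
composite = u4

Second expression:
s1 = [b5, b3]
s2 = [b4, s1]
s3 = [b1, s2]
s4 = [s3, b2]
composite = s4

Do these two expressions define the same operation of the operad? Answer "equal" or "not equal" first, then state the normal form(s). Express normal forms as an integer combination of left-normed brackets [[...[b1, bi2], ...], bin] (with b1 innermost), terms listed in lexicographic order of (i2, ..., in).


Normal form of the first expression: [[[[b1, b3], b5], b4], b2] - [[[[b1, b4], b3], b5], b2] + [[[[b1, b4], b5], b3], b2] - [[[[b1, b5], b3], b4], b2]
Normal form of the second expression: [[[[b1, b3], b5], b4], b2] - [[[[b1, b4], b3], b5], b2] + [[[[b1, b4], b5], b3], b2] - [[[[b1, b5], b3], b4], b2]
Both agree, so they are equal.

equal — both sides give [[[[b1, b3], b5], b4], b2] - [[[[b1, b4], b3], b5], b2] + [[[[b1, b4], b5], b3], b2] - [[[[b1, b5], b3], b4], b2]
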